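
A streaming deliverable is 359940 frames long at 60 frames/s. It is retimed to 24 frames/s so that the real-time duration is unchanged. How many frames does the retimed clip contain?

143976 frames

Target frames = source frames × (target rate / source rate) = 359940 × (24)/(60) = 359940 × 2/5 = 143976.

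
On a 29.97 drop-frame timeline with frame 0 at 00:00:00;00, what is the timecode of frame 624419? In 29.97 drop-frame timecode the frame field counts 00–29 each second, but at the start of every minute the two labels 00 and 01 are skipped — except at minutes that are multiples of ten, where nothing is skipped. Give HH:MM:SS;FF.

Ten DF minutes hold 17982 frames, so frame 624419 lies in block 34 (frames 611388–629369) with 13031 frames into that block.
The block's first minute is 1800 frames and the rest 1798 each; 13031 frames reaches minute 7, so 34 × 18 + 7 × 2 = 626 labels have been skipped so far.
Adding those back, label number 624419 + 626 = 625045 at 30 labels/s is 20834 s + 25 f = 5 h 47 min 14 s frame 25, i.e. 05:47:14;25.

05:47:14;25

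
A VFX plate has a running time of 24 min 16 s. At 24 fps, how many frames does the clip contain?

24 min 16 s = 1456 s.
Frames = 1456 × 24 = 34944.

34944 frames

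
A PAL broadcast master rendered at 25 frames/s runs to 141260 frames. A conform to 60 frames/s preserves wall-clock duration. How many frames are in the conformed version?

Target frames = source frames × (target rate / source rate) = 141260 × (60)/(25) = 141260 × 12/5 = 339024.

339024 frames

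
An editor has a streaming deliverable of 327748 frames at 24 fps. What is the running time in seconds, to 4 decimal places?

13656.1667 seconds

Running time = 327748 × 1/24 = 81937/6 s ≈ 13656.1667 s.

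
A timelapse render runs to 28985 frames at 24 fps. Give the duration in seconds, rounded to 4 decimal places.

1207.7083 seconds

Running time = 28985 × 1/24 = 28985/24 s ≈ 1207.7083 s.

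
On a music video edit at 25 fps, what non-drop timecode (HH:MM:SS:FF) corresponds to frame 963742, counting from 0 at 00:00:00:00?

10:42:29:17

963742 ÷ 25 = 38549 full seconds, remainder 17 frames.
38549 s = 10 h 42 min 29 s.
Timecode: 10:42:29:17.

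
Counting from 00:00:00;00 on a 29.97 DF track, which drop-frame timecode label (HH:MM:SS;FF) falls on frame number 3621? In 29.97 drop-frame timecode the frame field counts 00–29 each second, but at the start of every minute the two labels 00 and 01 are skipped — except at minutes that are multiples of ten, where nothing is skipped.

00:02:00;25

Ten DF minutes hold 17982 frames, so frame 3621 lies in block 0 (frames 0–17981) with 3621 frames into that block.
The block's first minute is 1800 frames and the rest 1798 each; 3621 frames reaches minute 2, so 0 × 18 + 2 × 2 = 4 labels have been skipped so far.
Adding those back, label number 3621 + 4 = 3625 at 30 labels/s is 120 s + 25 f = 0 h 2 min 0 s frame 25, i.e. 00:02:00;25.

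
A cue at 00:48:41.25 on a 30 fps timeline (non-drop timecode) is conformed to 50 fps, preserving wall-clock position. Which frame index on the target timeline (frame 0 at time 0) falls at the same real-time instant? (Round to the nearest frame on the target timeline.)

frame 146092

Source frame index: (0×3600 + 48×60 + 41) × 30 + 25 = 87655.
Real time: 87655 / (30) = 17531/6 s.
Target frame: (17531/6) × (50) = 438275/3 ≈ 146091.667 → 146092.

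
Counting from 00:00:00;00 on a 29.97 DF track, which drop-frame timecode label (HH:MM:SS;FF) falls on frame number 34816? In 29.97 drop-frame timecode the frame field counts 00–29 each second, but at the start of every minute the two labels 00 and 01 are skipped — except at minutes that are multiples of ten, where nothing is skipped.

Each 10-minute DF block holds 10 × 60 × 30 − 9 × 2 = 17982 frames. 34816 ÷ 17982 → 1 full block, remainder 16834.
Within the partial block the first minute is 1800 frames and each further minute 1798, so 9 further minute boundaries passed. Total skipped labels = 18 × 1 + 2 × 9 = 36.
Non-drop label index = 34816 + 36 = 34852; at 30 labels/s that is 00:19:21:22, i.e. DF 00:19:21;22.

00:19:21;22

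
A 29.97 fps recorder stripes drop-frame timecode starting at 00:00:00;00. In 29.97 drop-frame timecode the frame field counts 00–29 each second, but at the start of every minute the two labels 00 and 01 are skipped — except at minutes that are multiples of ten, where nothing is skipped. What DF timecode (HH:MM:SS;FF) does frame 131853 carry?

01:13:19;15

Each 10-minute DF block holds 10 × 60 × 30 − 9 × 2 = 17982 frames. 131853 ÷ 17982 → 7 full blocks, remainder 5979.
Within the partial block the first minute is 1800 frames and each further minute 1798, so 3 further minute boundaries passed. Total skipped labels = 18 × 7 + 2 × 3 = 132.
Non-drop label index = 131853 + 132 = 131985; at 30 labels/s that is 01:13:19:15, i.e. DF 01:13:19;15.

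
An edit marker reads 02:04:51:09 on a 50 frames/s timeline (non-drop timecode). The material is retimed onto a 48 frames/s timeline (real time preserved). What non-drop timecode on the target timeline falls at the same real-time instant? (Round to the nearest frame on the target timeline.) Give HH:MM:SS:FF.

Source frame index: (2×3600 + 4×60 + 51) × 50 + 9 = 374559.
Real time: 374559 / (50) = 374559/50 s.
Target frame: (374559/50) × (48) = 8989416/25 ≈ 359576.640 → 359577.
At 48 labels/s: frame 359577 → 02:04:51:09.

02:04:51:09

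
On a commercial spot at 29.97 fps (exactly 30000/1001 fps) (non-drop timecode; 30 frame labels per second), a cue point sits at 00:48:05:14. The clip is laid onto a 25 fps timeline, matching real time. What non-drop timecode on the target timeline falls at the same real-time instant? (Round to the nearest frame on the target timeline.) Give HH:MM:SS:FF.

00:48:08:09

Source frame index: (0×3600 + 48×60 + 5) × 30 + 14 = 86564.
Real time: 86564 / (30000/1001) = 21662641/7500 s.
Target frame: (21662641/7500) × (25) = 21662641/300 ≈ 72208.803 → 72209.
At 25 labels/s: frame 72209 → 00:48:08:09.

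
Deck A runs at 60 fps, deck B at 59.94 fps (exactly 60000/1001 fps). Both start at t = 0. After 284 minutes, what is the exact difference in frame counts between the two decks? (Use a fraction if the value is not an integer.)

1022400/1001 frames

284 min = 17040 s.
A emits 60 × 17040 = 1022400 frames; B emits 60000/1001 × 17040 = 1022400000/1001.
Difference = 1022400/1001 frames (≈ 1021.3786); B is behind A.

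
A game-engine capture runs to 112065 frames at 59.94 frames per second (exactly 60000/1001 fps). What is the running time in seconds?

Running time = 112065 / (60000/1001) = 1869.61775 s.

1869.61775 seconds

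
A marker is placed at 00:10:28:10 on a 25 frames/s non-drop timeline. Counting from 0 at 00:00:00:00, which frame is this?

Total seconds to the label: (0 × 3600 + 10 × 60 + 28) = 628.
Frame index = 628 × 25 + 10 = 15710.

15710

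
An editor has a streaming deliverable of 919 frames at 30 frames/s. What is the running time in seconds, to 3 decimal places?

30.633 seconds

Running time = 919 × 1/30 = 919/30 s ≈ 30.633 s.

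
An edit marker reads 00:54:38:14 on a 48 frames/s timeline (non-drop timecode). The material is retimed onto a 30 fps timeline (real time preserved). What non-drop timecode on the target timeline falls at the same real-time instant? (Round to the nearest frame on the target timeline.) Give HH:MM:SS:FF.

Source frame index: (0×3600 + 54×60 + 38) × 48 + 14 = 157358.
Real time: 157358 / (48) = 78679/24 s.
Target frame: (78679/24) × (30) = 393395/4 ≈ 98348.750 → 98349.
At 30 labels/s: frame 98349 → 00:54:38:09.

00:54:38:09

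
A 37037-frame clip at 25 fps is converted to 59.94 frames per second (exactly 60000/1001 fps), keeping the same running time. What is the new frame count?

88800 frames

Target frames = source frames × (target rate / source rate) = 37037 × (60000/1001)/(25) = 37037 × 2400/1001 = 88800.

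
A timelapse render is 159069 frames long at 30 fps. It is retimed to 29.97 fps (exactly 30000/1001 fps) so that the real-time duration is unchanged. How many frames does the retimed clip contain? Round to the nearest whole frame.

158910 frames

Frames at target rate = 159069 × (30000/1001) / (30) = 159069000/1001 ≈ 158910.090.
Nearest whole frame: 158910.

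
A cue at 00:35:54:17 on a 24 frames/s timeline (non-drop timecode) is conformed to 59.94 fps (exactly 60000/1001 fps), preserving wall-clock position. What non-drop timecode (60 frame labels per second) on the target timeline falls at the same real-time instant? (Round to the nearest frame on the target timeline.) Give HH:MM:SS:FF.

00:35:52:33

Source frame index: (0×3600 + 35×60 + 54) × 24 + 17 = 51713.
Real time: 51713 / (24) = 51713/24 s.
Target frame: (51713/24) × (60000/1001) = 129282500/1001 ≈ 129153.347 → 129153.
At 60 labels/s: frame 129153 → 00:35:52:33.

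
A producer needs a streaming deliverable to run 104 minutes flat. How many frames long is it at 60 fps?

104 min = 6240 s.
Frames = 6240 × 60 = 374400.

374400 frames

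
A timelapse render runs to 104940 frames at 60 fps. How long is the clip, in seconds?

Running time = 104940 / (60) = 1749 s.

1749 seconds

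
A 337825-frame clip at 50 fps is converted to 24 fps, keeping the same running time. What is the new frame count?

162156 frames

Target frames = source frames × (target rate / source rate) = 337825 × (24)/(50) = 337825 × 12/25 = 162156.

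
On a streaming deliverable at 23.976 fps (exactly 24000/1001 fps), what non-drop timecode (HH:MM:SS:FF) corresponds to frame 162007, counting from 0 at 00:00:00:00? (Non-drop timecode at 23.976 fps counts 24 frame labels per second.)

162007 ÷ 24 = 6750 full seconds, remainder 7 frames.
6750 s = 1 h 52 min 30 s.
Timecode: 01:52:30:07.

01:52:30:07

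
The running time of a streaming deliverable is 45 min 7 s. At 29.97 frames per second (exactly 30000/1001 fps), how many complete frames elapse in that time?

81128 frames

45 min 7 s = 2707 s.
Frames = 2707 × 30000/1001 = 81210000/1001 ≈ 81128.8711.
Complete frames: 81128.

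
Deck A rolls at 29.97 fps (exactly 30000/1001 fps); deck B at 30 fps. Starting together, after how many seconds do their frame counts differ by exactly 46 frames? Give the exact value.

23023/15 seconds

The gap grows by |30 − 30000/1001| = 30/1001 frames per second.
Time for a 46-frame gap: 46 ÷ (30/1001) = 23023/15 s.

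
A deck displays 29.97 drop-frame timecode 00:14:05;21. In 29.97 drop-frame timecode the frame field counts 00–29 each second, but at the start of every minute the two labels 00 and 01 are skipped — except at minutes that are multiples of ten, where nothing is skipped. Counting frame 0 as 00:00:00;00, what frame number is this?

25345

Complete 10-minute blocks: 1, each 17982 frames → 17982.
Remaining 4 whole minutes in the current block: 1800 + 3 × 1798 = 7194 frames.
Within the current minute: 5 × 30 + 21 − 2 = 169 (labels ;00/;01 skipped at this minute). Total = 17982 + 7194 + 169 = 25345.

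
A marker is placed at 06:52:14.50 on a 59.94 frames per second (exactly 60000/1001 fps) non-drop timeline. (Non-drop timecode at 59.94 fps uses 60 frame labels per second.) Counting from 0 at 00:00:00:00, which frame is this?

Total seconds to the label: (6 × 3600 + 52 × 60 + 14) = 24734.
Frame index = 24734 × 60 + 50 = 1484090.

1484090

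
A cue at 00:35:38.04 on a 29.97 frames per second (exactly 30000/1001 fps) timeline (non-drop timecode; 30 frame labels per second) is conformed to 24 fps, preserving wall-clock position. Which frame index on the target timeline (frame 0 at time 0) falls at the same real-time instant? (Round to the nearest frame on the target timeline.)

Source frame index: (0×3600 + 35×60 + 38) × 30 + 4 = 64144.
Real time: 64144 / (30000/1001) = 4013009/1875 s.
Target frame: (4013009/1875) × (24) = 32104072/625 ≈ 51366.515 → 51367.

frame 51367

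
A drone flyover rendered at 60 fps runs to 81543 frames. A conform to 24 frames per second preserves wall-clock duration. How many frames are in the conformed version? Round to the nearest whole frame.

32617 frames

Frames at target rate = 81543 × (24) / (60) = 163086/5 ≈ 32617.200.
Nearest whole frame: 32617.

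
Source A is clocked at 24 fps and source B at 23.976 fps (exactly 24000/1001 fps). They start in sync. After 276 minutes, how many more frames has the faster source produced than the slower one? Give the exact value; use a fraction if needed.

397440/1001 frames

276 min = 16560 s.
A emits 24 × 16560 = 397440 frames; B emits 24000/1001 × 16560 = 397440000/1001.
Difference = 397440/1001 frames (≈ 397.0430); B is behind A.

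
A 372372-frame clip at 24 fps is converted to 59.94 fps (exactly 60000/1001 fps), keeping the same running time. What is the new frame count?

930000 frames

Target frames = source frames × (target rate / source rate) = 372372 × (60000/1001)/(24) = 372372 × 2500/1001 = 930000.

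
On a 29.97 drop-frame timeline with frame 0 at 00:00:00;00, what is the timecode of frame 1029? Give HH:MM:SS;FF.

00:00:34;09

Ten DF minutes hold 17982 frames, so frame 1029 lies in block 0 (frames 0–17981) with 1029 frames into that block.
The block's first minute is 1800 frames and the rest 1798 each; 1029 frames reaches minute 0, so 0 × 18 + 0 × 2 = 0 labels have been skipped so far.
Adding those back, label number 1029 + 0 = 1029 at 30 labels/s is 34 s + 9 f = 0 h 0 min 34 s frame 9, i.e. 00:00:34;09.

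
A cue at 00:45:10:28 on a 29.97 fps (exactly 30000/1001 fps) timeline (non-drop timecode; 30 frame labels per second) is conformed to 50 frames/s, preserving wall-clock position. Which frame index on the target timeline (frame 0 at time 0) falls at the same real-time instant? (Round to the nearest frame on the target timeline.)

Source frame index: (0×3600 + 45×60 + 10) × 30 + 28 = 81328.
Real time: 81328 / (30000/1001) = 5088083/1875 s.
Target frame: (5088083/1875) × (50) = 10176166/75 ≈ 135682.213 → 135682.

frame 135682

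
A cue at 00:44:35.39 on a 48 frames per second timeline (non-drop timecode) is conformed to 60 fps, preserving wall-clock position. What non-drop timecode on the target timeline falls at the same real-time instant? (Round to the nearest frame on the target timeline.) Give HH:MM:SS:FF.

00:44:35:49

Source frame index: (0×3600 + 44×60 + 35) × 48 + 39 = 128439.
Real time: 128439 / (48) = 42813/16 s.
Target frame: (42813/16) × (60) = 642195/4 ≈ 160548.750 → 160549.
At 60 labels/s: frame 160549 → 00:44:35:49.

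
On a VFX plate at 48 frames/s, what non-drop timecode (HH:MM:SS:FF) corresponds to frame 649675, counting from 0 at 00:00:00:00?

649675 ÷ 48 = 13534 full seconds, remainder 43 frames.
13534 s = 3 h 45 min 34 s.
Timecode: 03:45:34:43.

03:45:34:43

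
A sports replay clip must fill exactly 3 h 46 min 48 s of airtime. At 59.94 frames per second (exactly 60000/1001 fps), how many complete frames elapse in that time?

3 h 46 min 48 s = 13608 s.
Frames = 13608 × 60000/1001 = 116640000/143 ≈ 815664.3357.
Complete frames: 815664.

815664 frames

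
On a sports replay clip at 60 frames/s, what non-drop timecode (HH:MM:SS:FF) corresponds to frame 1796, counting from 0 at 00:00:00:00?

00:00:29:56

1796 ÷ 60 = 29 full seconds, remainder 56 frames.
29 s = 0 h 0 min 29 s.
Timecode: 00:00:29:56.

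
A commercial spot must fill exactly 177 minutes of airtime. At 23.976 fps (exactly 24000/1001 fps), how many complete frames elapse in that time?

254625 frames

177 min = 10620 s.
Frames = 10620 × 24000/1001 = 254880000/1001 ≈ 254625.3746.
Complete frames: 254625.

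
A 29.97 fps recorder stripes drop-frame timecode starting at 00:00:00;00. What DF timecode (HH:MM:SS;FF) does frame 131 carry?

00:00:04;11

Each 10-minute DF block holds 10 × 60 × 30 − 9 × 2 = 17982 frames. 131 ÷ 17982 → 0 full blocks, remainder 131.
Within the partial block the first minute is 1800 frames and each further minute 1798, so 0 further minute boundaries passed. Total skipped labels = 18 × 0 + 2 × 0 = 0.
Non-drop label index = 131 + 0 = 131; at 30 labels/s that is 00:00:04:11, i.e. DF 00:00:04;11.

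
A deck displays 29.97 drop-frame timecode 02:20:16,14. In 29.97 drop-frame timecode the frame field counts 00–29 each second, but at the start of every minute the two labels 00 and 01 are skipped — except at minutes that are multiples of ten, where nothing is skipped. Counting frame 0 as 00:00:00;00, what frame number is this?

As if non-drop at 30 labels/s: (2 × 3600 + 20 × 60 + 16) × 30 + 14 = 252494.
Minute boundaries passed: 140; those not divisible by 10: 140 − 14 = 126; dropped labels = 2 × 126 = 252.
Actual frame index = 252494 − 252 = 252242.

252242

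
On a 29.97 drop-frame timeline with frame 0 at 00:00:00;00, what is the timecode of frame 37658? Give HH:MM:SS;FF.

00:20:56;14

Ten DF minutes hold 17982 frames, so frame 37658 lies in block 2 (frames 35964–53945) with 1694 frames into that block.
The block's first minute is 1800 frames and the rest 1798 each; 1694 frames reaches minute 0, so 2 × 18 + 0 × 2 = 36 labels have been skipped so far.
Adding those back, label number 37658 + 36 = 37694 at 30 labels/s is 1256 s + 14 f = 0 h 20 min 56 s frame 14, i.e. 00:20:56;14.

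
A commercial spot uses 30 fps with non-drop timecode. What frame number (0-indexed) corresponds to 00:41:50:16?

75316

Total seconds to the label: (0 × 3600 + 41 × 60 + 50) = 2510.
Frame index = 2510 × 30 + 16 = 75316.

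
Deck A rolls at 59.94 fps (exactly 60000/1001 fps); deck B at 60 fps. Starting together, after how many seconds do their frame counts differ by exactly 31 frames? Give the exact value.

31031/60 seconds

The gap grows by |60 − 60000/1001| = 60/1001 frames per second.
Time for a 31-frame gap: 31 ÷ (60/1001) = 31031/60 s.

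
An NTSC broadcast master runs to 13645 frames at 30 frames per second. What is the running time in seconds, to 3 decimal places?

454.833 seconds

Running time = 13645 × 1/30 = 2729/6 s ≈ 454.833 s.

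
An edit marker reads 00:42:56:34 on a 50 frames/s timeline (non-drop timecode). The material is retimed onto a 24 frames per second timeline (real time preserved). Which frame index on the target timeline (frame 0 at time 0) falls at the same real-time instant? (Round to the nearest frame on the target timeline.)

Source frame index: (0×3600 + 42×60 + 56) × 50 + 34 = 128834.
Real time: 128834 / (50) = 64417/25 s.
Target frame: (64417/25) × (24) = 1546008/25 ≈ 61840.320 → 61840.

frame 61840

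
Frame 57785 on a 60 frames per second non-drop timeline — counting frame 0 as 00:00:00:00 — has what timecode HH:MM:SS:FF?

00:16:03:05

57785 ÷ 60 = 963 full seconds, remainder 5 frames.
963 s = 0 h 16 min 3 s.
Timecode: 00:16:03:05.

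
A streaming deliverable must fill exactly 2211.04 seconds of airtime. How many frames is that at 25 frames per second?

Frames = 2211.04 × 25 = 55276.

55276 frames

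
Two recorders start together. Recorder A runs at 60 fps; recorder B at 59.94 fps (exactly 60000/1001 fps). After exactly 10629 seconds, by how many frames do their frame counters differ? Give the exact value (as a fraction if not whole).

637740/1001 frames

A emits 60 × 10629 = 637740 frames; B emits 60000/1001 × 10629 = 637740000/1001.
Difference = 637740/1001 frames (≈ 637.1029); B is behind A.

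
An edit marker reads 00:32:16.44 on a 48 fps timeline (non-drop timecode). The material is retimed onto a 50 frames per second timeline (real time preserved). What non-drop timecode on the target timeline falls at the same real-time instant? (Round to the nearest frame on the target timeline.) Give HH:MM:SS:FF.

00:32:16:46

Source frame index: (0×3600 + 32×60 + 16) × 48 + 44 = 92972.
Real time: 92972 / (48) = 23243/12 s.
Target frame: (23243/12) × (50) = 581075/6 ≈ 96845.833 → 96846.
At 50 labels/s: frame 96846 → 00:32:16:46.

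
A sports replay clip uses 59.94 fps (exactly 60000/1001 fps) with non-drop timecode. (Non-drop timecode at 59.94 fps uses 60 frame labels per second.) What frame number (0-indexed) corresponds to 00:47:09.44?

Total seconds to the label: (0 × 3600 + 47 × 60 + 9) = 2829.
Frame index = 2829 × 60 + 44 = 169784.

frame 169784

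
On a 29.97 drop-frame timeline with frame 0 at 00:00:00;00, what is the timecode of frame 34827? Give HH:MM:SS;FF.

00:19:22;03

Each 10-minute DF block holds 10 × 60 × 30 − 9 × 2 = 17982 frames. 34827 ÷ 17982 → 1 full block, remainder 16845.
Within the partial block the first minute is 1800 frames and each further minute 1798, so 9 further minute boundaries passed. Total skipped labels = 18 × 1 + 2 × 9 = 36.
Non-drop label index = 34827 + 36 = 34863; at 30 labels/s that is 00:19:22:03, i.e. DF 00:19:22;03.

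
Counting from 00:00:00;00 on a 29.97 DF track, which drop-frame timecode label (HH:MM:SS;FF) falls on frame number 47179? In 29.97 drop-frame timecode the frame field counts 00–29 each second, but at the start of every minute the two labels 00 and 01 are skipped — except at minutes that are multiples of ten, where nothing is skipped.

00:26:14;07

Ten DF minutes hold 17982 frames, so frame 47179 lies in block 2 (frames 35964–53945) with 11215 frames into that block.
The block's first minute is 1800 frames and the rest 1798 each; 11215 frames reaches minute 6, so 2 × 18 + 6 × 2 = 48 labels have been skipped so far.
Adding those back, label number 47179 + 48 = 47227 at 30 labels/s is 1574 s + 7 f = 0 h 26 min 14 s frame 7, i.e. 00:26:14;07.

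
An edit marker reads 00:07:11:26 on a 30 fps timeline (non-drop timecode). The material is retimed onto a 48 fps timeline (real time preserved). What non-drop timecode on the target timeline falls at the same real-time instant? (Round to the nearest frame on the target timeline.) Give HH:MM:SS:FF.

00:07:11:42

Source frame index: (0×3600 + 7×60 + 11) × 30 + 26 = 12956.
Real time: 12956 / (30) = 6478/15 s.
Target frame: (6478/15) × (48) = 103648/5 ≈ 20729.600 → 20730.
At 48 labels/s: frame 20730 → 00:07:11:42.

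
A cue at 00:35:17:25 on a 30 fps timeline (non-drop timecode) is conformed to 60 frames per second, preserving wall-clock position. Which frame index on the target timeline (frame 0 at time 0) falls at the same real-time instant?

frame 127070

Source frame index: (0×3600 + 35×60 + 17) × 30 + 25 = 63535.
Real time: 63535 / (30) = 12707/6 s.
Target frame: (12707/6) × (60) = 127070.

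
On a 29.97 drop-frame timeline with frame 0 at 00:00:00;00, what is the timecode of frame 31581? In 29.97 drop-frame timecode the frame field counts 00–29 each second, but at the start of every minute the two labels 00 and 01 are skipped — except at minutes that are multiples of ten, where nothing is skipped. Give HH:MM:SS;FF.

Ten DF minutes hold 17982 frames, so frame 31581 lies in block 1 (frames 17982–35963) with 13599 frames into that block.
The block's first minute is 1800 frames and the rest 1798 each; 13599 frames reaches minute 7, so 1 × 18 + 7 × 2 = 32 labels have been skipped so far.
Adding those back, label number 31581 + 32 = 31613 at 30 labels/s is 1053 s + 23 f = 0 h 17 min 33 s frame 23, i.e. 00:17:33;23.

00:17:33;23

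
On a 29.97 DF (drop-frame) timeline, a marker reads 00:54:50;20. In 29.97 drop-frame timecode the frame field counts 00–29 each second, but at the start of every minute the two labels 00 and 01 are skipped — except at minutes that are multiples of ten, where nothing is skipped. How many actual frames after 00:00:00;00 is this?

98622

Complete 10-minute blocks: 5, each 17982 frames → 89910.
Remaining 4 whole minutes in the current block: 1800 + 3 × 1798 = 7194 frames.
Within the current minute: 50 × 30 + 20 − 2 = 1518 (labels ;00/;01 skipped at this minute). Total = 89910 + 7194 + 1518 = 98622.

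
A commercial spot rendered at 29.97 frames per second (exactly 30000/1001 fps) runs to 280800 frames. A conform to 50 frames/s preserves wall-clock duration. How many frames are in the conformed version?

468468 frames

Target frames = source frames × (target rate / source rate) = 280800 × (50)/(30000/1001) = 280800 × 1001/600 = 468468.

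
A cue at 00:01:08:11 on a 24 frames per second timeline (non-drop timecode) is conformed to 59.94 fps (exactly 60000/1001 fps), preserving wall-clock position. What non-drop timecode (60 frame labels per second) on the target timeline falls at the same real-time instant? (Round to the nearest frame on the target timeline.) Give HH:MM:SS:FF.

Source frame index: (0×3600 + 1×60 + 8) × 24 + 11 = 1643.
Real time: 1643 / (24) = 1643/24 s.
Target frame: (1643/24) × (60000/1001) = 4107500/1001 ≈ 4103.397 → 4103.
At 60 labels/s: frame 4103 → 00:01:08:23.

00:01:08:23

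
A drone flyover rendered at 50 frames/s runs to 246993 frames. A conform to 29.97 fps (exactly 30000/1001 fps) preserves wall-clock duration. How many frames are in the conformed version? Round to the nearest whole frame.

Frames at target rate = 246993 × (30000/1001) / (50) = 148195800/1001 ≈ 148047.752.
Nearest whole frame: 148048.

148048 frames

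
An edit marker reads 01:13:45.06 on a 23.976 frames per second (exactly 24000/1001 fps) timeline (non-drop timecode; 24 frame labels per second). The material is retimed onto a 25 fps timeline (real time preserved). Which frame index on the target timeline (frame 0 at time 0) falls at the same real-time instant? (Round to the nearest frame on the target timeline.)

frame 110742

Source frame index: (1×3600 + 13×60 + 45) × 24 + 6 = 106206.
Real time: 106206 / (24000/1001) = 17718701/4000 s.
Target frame: (17718701/4000) × (25) = 17718701/160 ≈ 110741.881 → 110742.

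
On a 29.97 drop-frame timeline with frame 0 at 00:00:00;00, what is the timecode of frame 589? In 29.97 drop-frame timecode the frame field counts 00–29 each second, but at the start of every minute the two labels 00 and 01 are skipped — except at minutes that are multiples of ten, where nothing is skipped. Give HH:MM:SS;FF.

Each 10-minute DF block holds 10 × 60 × 30 − 9 × 2 = 17982 frames. 589 ÷ 17982 → 0 full blocks, remainder 589.
Within the partial block the first minute is 1800 frames and each further minute 1798, so 0 further minute boundaries passed. Total skipped labels = 18 × 0 + 2 × 0 = 0.
Non-drop label index = 589 + 0 = 589; at 30 labels/s that is 00:00:19:19, i.e. DF 00:00:19;19.

00:00:19;19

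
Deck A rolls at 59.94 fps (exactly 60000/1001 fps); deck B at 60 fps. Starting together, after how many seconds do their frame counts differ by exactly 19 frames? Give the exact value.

19019/60 seconds

The gap grows by |60 − 60000/1001| = 60/1001 frames per second.
Time for a 19-frame gap: 19 ÷ (60/1001) = 19019/60 s.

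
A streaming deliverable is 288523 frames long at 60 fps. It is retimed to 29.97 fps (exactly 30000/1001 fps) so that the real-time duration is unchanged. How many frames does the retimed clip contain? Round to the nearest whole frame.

144117 frames

Frames at target rate = 288523 × (30000/1001) / (60) = 144261500/1001 ≈ 144117.383.
Nearest whole frame: 144117.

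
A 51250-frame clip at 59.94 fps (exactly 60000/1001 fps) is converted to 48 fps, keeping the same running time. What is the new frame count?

41041 frames

Target frames = source frames × (target rate / source rate) = 51250 × (48)/(60000/1001) = 51250 × 1001/1250 = 41041.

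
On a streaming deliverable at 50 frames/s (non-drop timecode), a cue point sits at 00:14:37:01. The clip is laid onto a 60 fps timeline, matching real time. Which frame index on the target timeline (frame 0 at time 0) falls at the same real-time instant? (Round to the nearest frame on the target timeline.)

frame 52621

Source frame index: (0×3600 + 14×60 + 37) × 50 + 1 = 43851.
Real time: 43851 / (50) = 43851/50 s.
Target frame: (43851/50) × (60) = 263106/5 ≈ 52621.200 → 52621.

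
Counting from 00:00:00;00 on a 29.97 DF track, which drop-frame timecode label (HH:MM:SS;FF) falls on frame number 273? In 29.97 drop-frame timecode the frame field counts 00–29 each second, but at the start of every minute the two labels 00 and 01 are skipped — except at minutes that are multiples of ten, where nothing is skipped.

00:00:09;03

Ten DF minutes hold 17982 frames, so frame 273 lies in block 0 (frames 0–17981) with 273 frames into that block.
The block's first minute is 1800 frames and the rest 1798 each; 273 frames reaches minute 0, so 0 × 18 + 0 × 2 = 0 labels have been skipped so far.
Adding those back, label number 273 + 0 = 273 at 30 labels/s is 9 s + 3 f = 0 h 0 min 9 s frame 3, i.e. 00:00:09;03.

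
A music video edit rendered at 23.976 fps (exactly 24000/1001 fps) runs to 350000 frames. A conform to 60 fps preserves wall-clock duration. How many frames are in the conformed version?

Target frames = source frames × (target rate / source rate) = 350000 × (60)/(24000/1001) = 350000 × 1001/400 = 875875.

875875 frames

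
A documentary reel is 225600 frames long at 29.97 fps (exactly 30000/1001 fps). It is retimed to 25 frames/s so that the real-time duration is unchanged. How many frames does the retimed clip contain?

188188 frames

Target frames = source frames × (target rate / source rate) = 225600 × (25)/(30000/1001) = 225600 × 1001/1200 = 188188.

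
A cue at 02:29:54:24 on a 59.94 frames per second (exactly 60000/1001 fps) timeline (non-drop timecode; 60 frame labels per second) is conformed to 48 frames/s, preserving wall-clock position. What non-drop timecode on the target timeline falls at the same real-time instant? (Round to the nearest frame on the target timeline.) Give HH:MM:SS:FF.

02:30:03:19

Source frame index: (2×3600 + 29×60 + 54) × 60 + 24 = 539664.
Real time: 539664 / (60000/1001) = 11254243/1250 s.
Target frame: (11254243/1250) × (48) = 270101832/625 ≈ 432162.931 → 432163.
At 48 labels/s: frame 432163 → 02:30:03:19.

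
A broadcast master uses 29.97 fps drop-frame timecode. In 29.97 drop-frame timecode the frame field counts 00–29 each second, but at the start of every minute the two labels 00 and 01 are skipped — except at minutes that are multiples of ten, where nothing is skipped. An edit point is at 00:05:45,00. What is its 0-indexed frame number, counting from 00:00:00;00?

Complete 10-minute blocks: 0, each 17982 frames → 0.
Remaining 5 whole minutes in the current block: 1800 + 4 × 1798 = 8992 frames.
Within the current minute: 45 × 30 + 0 − 2 = 1348 (labels ;00/;01 skipped at this minute). Total = 0 + 8992 + 1348 = 10340.

10340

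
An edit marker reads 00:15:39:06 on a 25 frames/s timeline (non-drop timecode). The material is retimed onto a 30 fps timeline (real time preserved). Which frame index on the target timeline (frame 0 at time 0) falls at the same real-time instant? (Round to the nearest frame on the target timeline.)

Source frame index: (0×3600 + 15×60 + 39) × 25 + 6 = 23481.
Real time: 23481 / (25) = 23481/25 s.
Target frame: (23481/25) × (30) = 140886/5 ≈ 28177.200 → 28177.

frame 28177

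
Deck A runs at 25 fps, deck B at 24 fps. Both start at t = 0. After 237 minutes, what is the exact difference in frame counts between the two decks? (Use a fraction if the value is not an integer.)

237 min = 14220 s.
A emits 25 × 14220 = 355500 frames; B emits 24 × 14220 = 341280.
Difference = 14220 frames; B is behind A.

14220 frames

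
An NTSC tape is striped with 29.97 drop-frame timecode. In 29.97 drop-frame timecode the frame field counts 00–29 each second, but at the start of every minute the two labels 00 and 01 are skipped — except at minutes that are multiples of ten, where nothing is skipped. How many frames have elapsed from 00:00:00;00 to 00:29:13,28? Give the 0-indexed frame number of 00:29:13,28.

Complete 10-minute blocks: 2, each 17982 frames → 35964.
Remaining 9 whole minutes in the current block: 1800 + 8 × 1798 = 16184 frames.
Within the current minute: 13 × 30 + 28 − 2 = 416 (labels ;00/;01 skipped at this minute). Total = 35964 + 16184 + 416 = 52564.

52564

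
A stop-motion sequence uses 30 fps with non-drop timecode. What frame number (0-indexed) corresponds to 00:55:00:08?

Total seconds to the label: (0 × 3600 + 55 × 60 + 0) = 3300.
Frame index = 3300 × 30 + 8 = 99008.

frame 99008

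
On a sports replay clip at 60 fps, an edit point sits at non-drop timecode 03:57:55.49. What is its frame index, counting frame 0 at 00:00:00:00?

Total seconds to the label: (3 × 3600 + 57 × 60 + 55) = 14275.
Frame index = 14275 × 60 + 49 = 856549.

856549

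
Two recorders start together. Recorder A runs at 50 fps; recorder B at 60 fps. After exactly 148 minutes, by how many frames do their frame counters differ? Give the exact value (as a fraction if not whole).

88800 frames

148 min = 8880 s.
A emits 50 × 8880 = 444000 frames; B emits 60 × 8880 = 532800.
Difference = 88800 frames; B is ahead of A.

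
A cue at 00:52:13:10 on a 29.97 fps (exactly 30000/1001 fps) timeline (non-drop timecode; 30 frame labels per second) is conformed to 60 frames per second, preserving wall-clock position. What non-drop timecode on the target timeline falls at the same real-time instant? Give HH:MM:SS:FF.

00:52:16:28

Source frame index: (0×3600 + 52×60 + 13) × 30 + 10 = 94000.
Real time: 94000 / (30000/1001) = 47047/15 s.
Target frame: (47047/15) × (60) = 188188.
At 60 labels/s: frame 188188 → 00:52:16:28.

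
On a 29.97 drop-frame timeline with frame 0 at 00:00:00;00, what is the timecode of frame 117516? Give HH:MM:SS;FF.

Ten DF minutes hold 17982 frames, so frame 117516 lies in block 6 (frames 107892–125873) with 9624 frames into that block.
The block's first minute is 1800 frames and the rest 1798 each; 9624 frames reaches minute 5, so 6 × 18 + 5 × 2 = 118 labels have been skipped so far.
Adding those back, label number 117516 + 118 = 117634 at 30 labels/s is 3921 s + 4 f = 1 h 5 min 21 s frame 4, i.e. 01:05:21;04.

01:05:21;04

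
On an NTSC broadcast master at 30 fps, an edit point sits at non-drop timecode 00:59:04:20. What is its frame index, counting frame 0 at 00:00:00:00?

Total seconds to the label: (0 × 3600 + 59 × 60 + 4) = 3544.
Frame index = 3544 × 30 + 20 = 106340.

frame 106340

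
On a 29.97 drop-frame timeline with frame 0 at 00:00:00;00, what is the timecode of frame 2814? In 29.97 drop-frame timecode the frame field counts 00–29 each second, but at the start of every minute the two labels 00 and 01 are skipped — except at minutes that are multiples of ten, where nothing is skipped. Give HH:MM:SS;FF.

00:01:33;26

Each 10-minute DF block holds 10 × 60 × 30 − 9 × 2 = 17982 frames. 2814 ÷ 17982 → 0 full blocks, remainder 2814.
Within the partial block the first minute is 1800 frames and each further minute 1798, so 1 further minute boundary passed. Total skipped labels = 18 × 0 + 2 × 1 = 2.
Non-drop label index = 2814 + 2 = 2816; at 30 labels/s that is 00:01:33:26, i.e. DF 00:01:33;26.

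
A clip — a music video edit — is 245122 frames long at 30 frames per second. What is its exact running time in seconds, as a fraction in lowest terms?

Running time = 245122 ÷ (30) = 245122 × 1/30 = 122561/15 s.

122561/15 seconds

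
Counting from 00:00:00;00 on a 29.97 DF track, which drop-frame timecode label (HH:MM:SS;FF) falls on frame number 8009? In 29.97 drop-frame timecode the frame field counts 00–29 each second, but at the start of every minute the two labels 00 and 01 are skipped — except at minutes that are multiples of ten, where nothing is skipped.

00:04:27;07

Each 10-minute DF block holds 10 × 60 × 30 − 9 × 2 = 17982 frames. 8009 ÷ 17982 → 0 full blocks, remainder 8009.
Within the partial block the first minute is 1800 frames and each further minute 1798, so 4 further minute boundaries passed. Total skipped labels = 18 × 0 + 2 × 4 = 8.
Non-drop label index = 8009 + 8 = 8017; at 30 labels/s that is 00:04:27:07, i.e. DF 00:04:27;07.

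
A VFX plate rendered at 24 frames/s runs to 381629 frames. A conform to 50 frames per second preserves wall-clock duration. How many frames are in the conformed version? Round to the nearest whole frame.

Frames at target rate = 381629 × (50) / (24) = 9540725/12 ≈ 795060.417.
Nearest whole frame: 795060.

795060 frames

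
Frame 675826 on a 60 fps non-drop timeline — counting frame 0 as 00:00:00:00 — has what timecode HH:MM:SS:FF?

03:07:43:46

675826 ÷ 60 = 11263 full seconds, remainder 46 frames.
11263 s = 3 h 7 min 43 s.
Timecode: 03:07:43:46.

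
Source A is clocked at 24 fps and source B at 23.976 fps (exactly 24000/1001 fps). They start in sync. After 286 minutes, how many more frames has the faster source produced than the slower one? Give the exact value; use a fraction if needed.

286 min = 17160 s.
A emits 24 × 17160 = 411840 frames; B emits 24000/1001 × 17160 = 2880000/7.
Difference = 2880/7 frames (≈ 411.4286); B is behind A.

2880/7 frames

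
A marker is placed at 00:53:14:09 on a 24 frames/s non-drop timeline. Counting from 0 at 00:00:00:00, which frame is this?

frame 76665

Total seconds to the label: (0 × 3600 + 53 × 60 + 14) = 3194.
Frame index = 3194 × 24 + 9 = 76665.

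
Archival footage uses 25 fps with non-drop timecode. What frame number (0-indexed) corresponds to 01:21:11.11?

121786

Total seconds to the label: (1 × 3600 + 21 × 60 + 11) = 4871.
Frame index = 4871 × 25 + 11 = 121786.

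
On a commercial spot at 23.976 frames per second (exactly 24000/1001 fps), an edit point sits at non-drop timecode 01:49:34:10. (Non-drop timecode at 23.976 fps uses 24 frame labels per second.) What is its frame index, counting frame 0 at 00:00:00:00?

157786

Total seconds to the label: (1 × 3600 + 49 × 60 + 34) = 6574.
Frame index = 6574 × 24 + 10 = 157786.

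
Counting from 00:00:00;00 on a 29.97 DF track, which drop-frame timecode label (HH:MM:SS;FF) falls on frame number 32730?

00:18:12;04

Ten DF minutes hold 17982 frames, so frame 32730 lies in block 1 (frames 17982–35963) with 14748 frames into that block.
The block's first minute is 1800 frames and the rest 1798 each; 14748 frames reaches minute 8, so 1 × 18 + 8 × 2 = 34 labels have been skipped so far.
Adding those back, label number 32730 + 34 = 32764 at 30 labels/s is 1092 s + 4 f = 0 h 18 min 12 s frame 4, i.e. 00:18:12;04.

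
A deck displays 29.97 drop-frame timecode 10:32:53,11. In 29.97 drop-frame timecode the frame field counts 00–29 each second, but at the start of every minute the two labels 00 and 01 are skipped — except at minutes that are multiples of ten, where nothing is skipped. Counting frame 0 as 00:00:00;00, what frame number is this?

1138063

As if non-drop at 30 labels/s: (10 × 3600 + 32 × 60 + 53) × 30 + 11 = 1139201.
Minute boundaries passed: 632; those not divisible by 10: 632 − 63 = 569; dropped labels = 2 × 569 = 1138.
Actual frame index = 1139201 − 1138 = 1138063.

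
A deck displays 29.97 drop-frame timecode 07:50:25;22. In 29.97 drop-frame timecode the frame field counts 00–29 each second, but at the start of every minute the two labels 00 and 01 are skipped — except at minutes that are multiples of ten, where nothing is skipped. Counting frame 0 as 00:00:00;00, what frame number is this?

845926

As if non-drop at 30 labels/s: (7 × 3600 + 50 × 60 + 25) × 30 + 22 = 846772.
Minute boundaries passed: 470; those not divisible by 10: 470 − 47 = 423; dropped labels = 2 × 423 = 846.
Actual frame index = 846772 − 846 = 845926.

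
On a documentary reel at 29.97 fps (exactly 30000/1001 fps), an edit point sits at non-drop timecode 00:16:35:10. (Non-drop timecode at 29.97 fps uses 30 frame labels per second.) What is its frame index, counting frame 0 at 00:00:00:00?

Total seconds to the label: (0 × 3600 + 16 × 60 + 35) = 995.
Frame index = 995 × 30 + 10 = 29860.

frame 29860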